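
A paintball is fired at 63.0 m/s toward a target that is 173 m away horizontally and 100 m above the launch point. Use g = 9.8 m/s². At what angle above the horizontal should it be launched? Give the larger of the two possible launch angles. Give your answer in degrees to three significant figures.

74.8°

Trajectory: y = x tanθ − g x² (1 + tan²θ)/(2v₀²). With x = 173, y = 100, v₀ = 63.0, g = 9.80:
36.95 tan²θ − 173 tanθ + (136.9) = 0.
tanθ = [173 ± √(173² − 4 × 36.95 × (136.9))] / (2 × 36.95) = (173 ± 98.43) / 73.90, giving tanθ = 1.009 or 3.673.
θ = 45.26° or 74.77°; the larger is 74.77°.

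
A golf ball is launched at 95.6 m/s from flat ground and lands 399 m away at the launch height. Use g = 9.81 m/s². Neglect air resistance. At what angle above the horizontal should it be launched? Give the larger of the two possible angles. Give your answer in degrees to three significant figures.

From R = (v₀²/g) sin 2θ: sin 2θ = 9.81 × 399 / 9139.4 = 0.4283.
2θ = 25.36° or 180° − 25.36° = 154.6°, so θ = 12.68° or 77.32°.
The larger angle is 77.32°.

77.3°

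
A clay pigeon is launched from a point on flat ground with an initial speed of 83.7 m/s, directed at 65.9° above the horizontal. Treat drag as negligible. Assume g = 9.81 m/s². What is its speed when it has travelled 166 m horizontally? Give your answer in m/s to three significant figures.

44.7 m/s

Horizontal component vₓ = 83.70 cos 65.9° = 34.18 m/s; vertical v_y0 = 83.70 sin 65.9° = 76.40 m/s.
At x = 166 m, t = x/vₓ = 166/34.18 = 4.857 s.
Vertical velocity there: v_y = v_y0 − g t = 76.40 − 9.81 × 4.857 = 28.76 m/s.
Speed: √(vₓ² + v_y²) = √(34.18² + 28.76²) = 44.67 m/s.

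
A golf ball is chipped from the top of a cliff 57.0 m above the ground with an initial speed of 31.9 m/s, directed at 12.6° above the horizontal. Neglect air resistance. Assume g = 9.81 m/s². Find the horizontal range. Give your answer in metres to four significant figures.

130.5 m

vₓ = 31.90 cos 12.6° = 31.13 m/s; v_y0 = 31.90 sin 12.6° = 6.959 m/s.
With up positive and y = 0 at the ground: y(t) = 57.0 + (6.959) t − 4.905 t². Setting y = 0 and taking the positive root: t = [6.959 + √(6.959² + 2·9.81·57.0)] / 9.81 = (6.959 + 34.16) / 9.81 = 4.191 s.
Horizontal distance: R = vₓ t = 31.13 × 4.191 = 130.5 m.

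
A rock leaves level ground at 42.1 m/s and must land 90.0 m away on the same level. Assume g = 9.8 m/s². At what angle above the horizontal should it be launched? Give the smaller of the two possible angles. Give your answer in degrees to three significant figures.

14.9°

R = v₀² sin 2θ / g gives sin 2θ = gR/v₀² = 9.80·90.0/42.1² = 0.4976.
2θ = 29.84° or 180° − 29.84° = 150.2°, so θ = 14.92° or 75.08°.
The smaller angle is 14.92°.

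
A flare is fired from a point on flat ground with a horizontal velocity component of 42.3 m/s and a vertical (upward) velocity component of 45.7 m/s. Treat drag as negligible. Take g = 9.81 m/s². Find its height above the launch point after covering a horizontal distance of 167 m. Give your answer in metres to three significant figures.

x = vₓ t ⇒ t = 167/42.30 = 3.948 s.
Height: y = v_y0 t − ½ g t² = 45.70 × 3.948 − 4.905 × 3.948² = 180.4 − 76.45 = 104.0 m.

104 m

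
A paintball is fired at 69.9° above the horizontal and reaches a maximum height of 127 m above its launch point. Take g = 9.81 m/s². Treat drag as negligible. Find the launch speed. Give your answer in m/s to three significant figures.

At the peak v_y = 0, so v_y0 = √(2gH) = √(2 × 9.81 × 127) = 49.92 m/s.
v_y0 = v₀ sin θ ⇒ v₀ = 49.92 / sin 69.9° = 53.15 m/s.

53.2 m/s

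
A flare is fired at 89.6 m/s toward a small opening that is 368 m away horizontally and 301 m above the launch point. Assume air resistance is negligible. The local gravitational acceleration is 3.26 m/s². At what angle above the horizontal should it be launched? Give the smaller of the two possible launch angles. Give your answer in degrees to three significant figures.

43.9°

Trajectory: y = x tanθ − g x² (1 + tan²θ)/(2v₀²). With x = 368, y = 301, v₀ = 89.6, g = 3.26:
27.50 tan²θ − 368 tanθ + (328.5) = 0.
tanθ = [368 ± √(368² − 4 × 27.50 × (328.5))] / (2 × 27.50) = (368 ± 315.1) / 54.99, giving tanθ = 0.9618 or 12.42.
θ = 43.88° or 85.40°; the smaller is 43.88°.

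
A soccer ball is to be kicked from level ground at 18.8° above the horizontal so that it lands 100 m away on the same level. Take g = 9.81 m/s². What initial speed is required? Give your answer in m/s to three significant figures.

40.1 m/s

On level ground R = v₀² sin 2θ / g ⇒ v₀ = √(gR / sin 2θ).
v₀ = √(9.81 × 100 / sin 37.60°) = √(981.0 / 0.6101) = √1607.8 = 40.10 m/s.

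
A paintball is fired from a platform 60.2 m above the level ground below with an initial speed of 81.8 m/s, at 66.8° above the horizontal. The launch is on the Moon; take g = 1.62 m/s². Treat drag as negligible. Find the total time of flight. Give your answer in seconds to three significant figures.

93.6 s

Resolve: vₓ = 81.80 cos 66.8° = 32.22 m/s and v_y0 = 81.80 sin 66.8° = 75.19 m/s.
The projectile lands when y = 60.2 + (75.19) t − ½·1.62·t² = 0. Positive root: t = (75.19 + √(75.19² + 2·1.62·60.2)) / 1.62 = (75.19 + 76.47) / 1.62 = 93.62 s.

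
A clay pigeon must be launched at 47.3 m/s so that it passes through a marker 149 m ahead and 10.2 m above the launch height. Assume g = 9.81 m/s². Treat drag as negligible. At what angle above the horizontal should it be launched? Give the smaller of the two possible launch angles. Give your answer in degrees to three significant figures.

25.0°

Trajectory: y = x tanθ − g x² (1 + tan²θ)/(2v₀²). With x = 149, y = 10.2, v₀ = 47.3, g = 9.81:
48.67 tan²θ − 149 tanθ + (58.87) = 0.
tanθ = [149 ± √(149² − 4 × 48.67 × (58.87))] / (2 × 48.67) = (149 ± 103.6) / 97.35, giving tanθ = 0.4661 or 2.595.
θ = 24.99° or 68.93°; the smaller is 24.99°.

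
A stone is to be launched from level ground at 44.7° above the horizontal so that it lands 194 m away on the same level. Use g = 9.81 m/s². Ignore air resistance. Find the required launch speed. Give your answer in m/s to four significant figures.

Level-ground range: R = v₀² sin(2θ)/g, so v₀ = √(gR / sin 2θ).
v₀ = √(9.81 × 194 / sin 89.40°) = √(1903 / 0.9999) = √1903.2 = 43.63 m/s.

43.63 m/s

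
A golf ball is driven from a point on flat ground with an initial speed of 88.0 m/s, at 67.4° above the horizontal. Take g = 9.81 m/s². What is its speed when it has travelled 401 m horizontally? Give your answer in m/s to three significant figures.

48.7 m/s

Resolve: vₓ = 88.00 cos 67.4° = 33.82 m/s and v_y0 = 88.00 sin 67.4° = 81.24 m/s.
At x = 401 m, t = x/vₓ = 401/33.82 = 11.86 s.
Vertical velocity there: v_y = v_y0 − g t = 81.24 − 9.81 × 11.86 = −35.08 m/s.
Speed: √(vₓ² + v_y²) = √(33.82² + 35.08²) = 48.73 m/s.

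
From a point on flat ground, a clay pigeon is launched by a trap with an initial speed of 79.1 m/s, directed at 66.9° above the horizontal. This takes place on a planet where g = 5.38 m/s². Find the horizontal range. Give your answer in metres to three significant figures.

839 m

Components: vₓ = 79.10 cos 66.9° = 31.03 m/s, v_y0 = 79.10 sin 66.9° = 72.76 m/s.
Flight time T = 2 v_y0 / g = 27.05 s.
Range: R = vₓ T = 31.03 × 27.05 = 839.4 m.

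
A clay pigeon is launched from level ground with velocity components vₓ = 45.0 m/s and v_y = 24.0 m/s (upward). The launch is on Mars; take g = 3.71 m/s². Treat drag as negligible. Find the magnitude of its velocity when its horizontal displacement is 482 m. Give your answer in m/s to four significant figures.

47.67 m/s

Time to reach x = 482 m: t = x/vₓ = 482/45.00 = 10.71 s.
Vertical velocity there: v_y = v_y0 − g t = 24.00 − 3.71 × 10.71 = −15.74 m/s.
Speed: √(vₓ² + v_y²) = √(45.00² + 15.74²) = 47.67 m/s.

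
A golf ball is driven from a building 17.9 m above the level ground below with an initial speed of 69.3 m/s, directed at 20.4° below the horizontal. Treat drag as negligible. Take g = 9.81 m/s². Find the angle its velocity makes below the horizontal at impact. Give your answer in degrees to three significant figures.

25.2°

Components: vₓ = 69.30 cos 20.4° = 64.95 m/s, v_y0 = −24.16 m/s (downward).
The projectile lands when y = 17.9 + (−24.16) t − ½·9.81·t² = 0. Positive root: t = (−24.16 + √(24.16² + 2·9.81·17.9)) / 9.81 = (−24.16 + 30.57) / 9.81 = 0.6541 s.
At impact: v_y = v_y0 − g t = −30.57 m/s; vₓ = 64.95 m/s.
Angle below horizontal: arctan(|v_y|/vₓ) = arctan(30.57/64.95) = 25.21°.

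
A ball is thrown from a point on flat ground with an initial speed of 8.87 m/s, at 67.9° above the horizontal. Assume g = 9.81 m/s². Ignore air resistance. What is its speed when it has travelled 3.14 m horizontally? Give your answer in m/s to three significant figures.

Resolve: vₓ = 8.870 cos 67.9° = 3.337 m/s and v_y0 = 8.870 sin 67.9° = 8.218 m/s.
Time to reach x = 3.14 m: t = x/vₓ = 3.14/3.337 = 0.9409 s.
Vertical velocity there: v_y = v_y0 − g t = 8.218 − 9.81 × 0.9409 = −1.012 m/s.
Speed: √(vₓ² + v_y²) = √(3.337² + 1.012²) = 3.487 m/s.

3.49 m/s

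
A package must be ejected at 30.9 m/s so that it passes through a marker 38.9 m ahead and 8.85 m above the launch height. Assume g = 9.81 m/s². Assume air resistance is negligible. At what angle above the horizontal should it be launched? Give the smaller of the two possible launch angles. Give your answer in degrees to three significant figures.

25.3°

Trajectory: y = x tanθ − g x² (1 + tan²θ)/(2v₀²). With x = 38.9, y = 8.85, v₀ = 30.9, g = 9.81:
7.774 tan²θ − 38.9 tanθ + (16.62) = 0.
tanθ = [38.9 ± √(38.9² − 4 × 7.774 × (16.62))] / (2 × 7.774) = (38.9 ± 31.56) / 15.55, giving tanθ = 0.4718 or 4.532.
θ = 25.26° or 77.56°; the smaller is 25.26°.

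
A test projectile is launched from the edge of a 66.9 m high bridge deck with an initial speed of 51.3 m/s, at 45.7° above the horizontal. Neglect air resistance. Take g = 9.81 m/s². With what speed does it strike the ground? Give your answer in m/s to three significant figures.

Resolve: vₓ = 51.30 cos 45.7° = 35.83 m/s and v_y0 = 51.30 sin 45.7° = 36.72 m/s.
With up positive and y = 0 at the ground: y(t) = 66.9 + (36.72) t − 4.905 t². Setting y = 0 and taking the positive root: t = [36.72 + √(36.72² + 2·9.81·66.9)] / 9.81 = (36.72 + 51.58) / 9.81 = 9.001 s.
Vertical velocity at impact: v_y = v_y0 − g t = 36.72 − 9.81 × 9.001 = −51.58 m/s.
Speed: |v| = √(vₓ² + v_y²) = √(35.83² + 51.58²) = 62.80 m/s.

62.8 m/s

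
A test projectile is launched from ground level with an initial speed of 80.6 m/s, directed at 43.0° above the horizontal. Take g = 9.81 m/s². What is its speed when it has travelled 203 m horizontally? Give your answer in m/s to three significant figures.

62.6 m/s

vₓ = 80.60 cos 43.0° = 58.95 m/s; v_y0 = 80.60 sin 43.0° = 54.97 m/s.
At x = 203 m, t = x/vₓ = 203/58.95 = 3.444 s.
Vertical velocity there: v_y = v_y0 − g t = 54.97 − 9.81 × 3.444 = 21.19 m/s.
Speed: √(vₓ² + v_y²) = √(58.95² + 21.19²) = 62.64 m/s.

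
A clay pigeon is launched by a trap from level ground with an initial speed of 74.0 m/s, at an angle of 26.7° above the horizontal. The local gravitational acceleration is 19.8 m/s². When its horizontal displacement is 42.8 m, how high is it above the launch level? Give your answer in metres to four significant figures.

vₓ = 74.00 cos 26.7° = 66.11 m/s; v_y0 = 74.00 sin 26.7° = 33.25 m/s.
x = vₓ t ⇒ t = 42.8/66.11 = 0.6474 s.
Height: y = v_y0 t − ½ g t² = 33.25 × 0.6474 − 9.900 × 0.6474² = 21.53 − 4.149 = 17.38 m.

17.38 m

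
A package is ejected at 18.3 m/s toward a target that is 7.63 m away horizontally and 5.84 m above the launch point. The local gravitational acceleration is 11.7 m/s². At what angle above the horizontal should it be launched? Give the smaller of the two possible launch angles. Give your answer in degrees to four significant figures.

Trajectory: y = x tanθ − g x² (1 + tan²θ)/(2v₀²). With x = 7.63, y = 5.84, v₀ = 18.3, g = 11.7:
1.017 tan²θ − 7.63 tanθ + (6.857) = 0.
tanθ = [7.63 ± √(7.63² − 4 × 1.017 × (6.857))] / (2 × 1.017) = (7.63 ± 5.507) / 2.034, giving tanθ = 1.044 or 6.459.
θ = 46.23° or 81.20°; the smaller is 46.23°.

46.23°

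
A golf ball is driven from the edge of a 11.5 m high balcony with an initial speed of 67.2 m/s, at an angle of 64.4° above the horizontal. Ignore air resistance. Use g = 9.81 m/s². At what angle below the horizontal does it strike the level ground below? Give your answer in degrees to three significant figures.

vₓ = 67.20 cos 64.4° = 29.04 m/s; v_y0 = 67.20 sin 64.4° = 60.60 m/s.
Vertical motion (up positive, ground at y = 0): 4.905 t² − (60.60) t − 11.5 = 0, so t = (60.60 + √(60.60² + 2·9.81·11.5)) / 9.81 = (60.60 + 62.44) / 9.81 = 12.54 s.
At impact: v_y = v_y0 − g t = −62.44 m/s; vₓ = 29.04 m/s.
Angle below horizontal: arctan(|v_y|/vₓ) = arctan(62.44/29.04) = 65.06°.

65.1°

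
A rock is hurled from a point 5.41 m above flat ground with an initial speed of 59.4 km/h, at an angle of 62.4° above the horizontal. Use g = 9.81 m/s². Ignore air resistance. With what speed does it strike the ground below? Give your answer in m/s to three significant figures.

19.5 m/s

Convert: 59.4 km/h = 59.4/3.6 = 16.50 m/s.
Components: vₓ = 16.50 cos 62.4° = 7.644 m/s, v_y0 = 16.50 sin 62.4° = 14.62 m/s.
With up positive and y = 0 at the ground: y(t) = 5.41 + (14.62) t − 4.905 t². Setting y = 0 and taking the positive root: t = [14.62 + √(14.62² + 2·9.81·5.41)] / 9.81 = (14.62 + 17.89) / 9.81 = 3.314 s.
Vertical velocity at impact: v_y = v_y0 − g t = 14.62 − 9.81 × 3.314 = −17.89 m/s.
Speed: |v| = √(vₓ² + v_y²) = √(7.644² + 17.89²) = 19.45 m/s.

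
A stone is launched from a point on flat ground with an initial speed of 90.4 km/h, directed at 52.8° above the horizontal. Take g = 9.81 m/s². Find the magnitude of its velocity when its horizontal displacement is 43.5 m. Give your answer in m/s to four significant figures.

17.21 m/s

Convert: 90.4 km/h = 90.4/3.6 = 25.11 m/s.
Horizontal component vₓ = 25.11 cos 52.8° = 15.18 m/s; vertical v_y0 = 25.11 sin 52.8° = 20.00 m/s.
Time to reach x = 43.5 m: t = x/vₓ = 43.5/15.18 = 2.865 s.
Vertical velocity there: v_y = v_y0 − g t = 20.00 − 9.81 × 2.865 = −8.106 m/s.
Speed: √(vₓ² + v_y²) = √(15.18² + 8.106²) = 17.21 m/s.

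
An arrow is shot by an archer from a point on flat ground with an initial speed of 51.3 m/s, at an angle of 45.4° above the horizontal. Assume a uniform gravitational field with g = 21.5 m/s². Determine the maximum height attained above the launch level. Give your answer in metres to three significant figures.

31.0 m

Components: vₓ = 51.30 cos 45.4° = 36.02 m/s, v_y0 = 51.30 sin 45.4° = 36.53 m/s.
Peak height H = v_y0² / (2g) = 1334.2 / 43.00 = 31.03 m.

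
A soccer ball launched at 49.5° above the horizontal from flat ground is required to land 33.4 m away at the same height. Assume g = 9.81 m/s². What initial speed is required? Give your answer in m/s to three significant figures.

From R = (v₀² / g) sin 2θ: v₀ = √(gR / sin 2θ).
v₀ = √(9.81 × 33.4 / sin 99.00°) = √(327.7 / 0.9877) = √331.74 = 18.21 m/s.

18.2 m/s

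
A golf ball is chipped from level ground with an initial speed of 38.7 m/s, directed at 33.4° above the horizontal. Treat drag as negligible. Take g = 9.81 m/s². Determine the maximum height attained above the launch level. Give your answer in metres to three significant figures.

23.1 m

Resolve: vₓ = 38.70 cos 33.4° = 32.31 m/s and v_y0 = 38.70 sin 33.4° = 21.30 m/s.
At the apex v_y = 0, so H = v_y0²/(2g) = 21.30²/19.62 = 23.13 m.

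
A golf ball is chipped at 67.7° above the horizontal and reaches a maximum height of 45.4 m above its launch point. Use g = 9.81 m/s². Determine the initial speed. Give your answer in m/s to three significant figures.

32.3 m/s

At the peak v_y = 0, so v_y0 = √(2gH) = √(2 × 9.81 × 45.4) = 29.85 m/s.
v_y0 = v₀ sin θ ⇒ v₀ = 29.85 / sin 67.7° = 32.26 m/s.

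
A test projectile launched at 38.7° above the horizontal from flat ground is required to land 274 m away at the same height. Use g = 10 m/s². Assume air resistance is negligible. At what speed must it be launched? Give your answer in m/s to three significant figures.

53.0 m/s

Level-ground range: R = v₀² sin(2θ)/g, so v₀ = √(gR / sin 2θ).
v₀ = √(10.0 × 274 / sin 77.40°) = √(2740 / 0.9759) = √2807.6 = 52.99 m/s.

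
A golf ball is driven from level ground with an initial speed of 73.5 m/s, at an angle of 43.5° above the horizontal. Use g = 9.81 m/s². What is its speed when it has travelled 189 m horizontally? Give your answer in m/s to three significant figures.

vₓ = 73.50 cos 43.5° = 53.32 m/s; v_y0 = 73.50 sin 43.5° = 50.59 m/s.
At x = 189 m, t = x/vₓ = 189/53.32 = 3.545 s.
Vertical velocity there: v_y = v_y0 − g t = 50.59 − 9.81 × 3.545 = 15.82 m/s.
Speed: √(vₓ² + v_y²) = √(53.32² + 15.82²) = 55.61 m/s.

55.6 m/s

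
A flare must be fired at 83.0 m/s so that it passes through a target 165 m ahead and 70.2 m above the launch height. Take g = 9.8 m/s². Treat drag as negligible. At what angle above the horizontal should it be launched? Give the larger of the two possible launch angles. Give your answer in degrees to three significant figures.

Trajectory: y = x tanθ − g x² (1 + tan²θ)/(2v₀²). With x = 165, y = 70.2, v₀ = 83.0, g = 9.80:
19.36 tan²θ − 165 tanθ + (89.56) = 0.
tanθ = [165 ± √(165² − 4 × 19.36 × (89.56))] / (2 × 19.36) = (165 ± 142.4) / 38.73, giving tanθ = 0.5827 or 7.938.
θ = 30.23° or 82.82°; the larger is 82.82°.

82.8°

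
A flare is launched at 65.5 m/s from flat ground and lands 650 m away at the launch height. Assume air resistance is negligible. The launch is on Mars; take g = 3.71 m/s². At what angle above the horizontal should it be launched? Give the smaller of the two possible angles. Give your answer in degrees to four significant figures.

17.10°

From R = (v₀²/g) sin 2θ: sin 2θ = 3.71 × 650 / 4290.2 = 0.5621.
2θ = 34.20° or 180° − 34.20° = 145.8°, so θ = 17.10° or 72.90°.
The smaller angle is 17.10°.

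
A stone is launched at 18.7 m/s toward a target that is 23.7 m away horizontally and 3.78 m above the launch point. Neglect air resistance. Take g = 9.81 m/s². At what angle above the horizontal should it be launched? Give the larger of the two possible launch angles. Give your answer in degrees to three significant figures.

Trajectory: y = x tanθ − g x² (1 + tan²θ)/(2v₀²). With x = 23.7, y = 3.78, v₀ = 18.7, g = 9.81:
7.879 tan²θ − 23.7 tanθ + (11.66) = 0.
tanθ = [23.7 ± √(23.7² − 4 × 7.879 × (11.66))] / (2 × 7.879) = (23.7 ± 13.94) / 15.76, giving tanθ = 0.6195 or 2.389.
θ = 31.78° or 67.28°; the larger is 67.28°.

67.3°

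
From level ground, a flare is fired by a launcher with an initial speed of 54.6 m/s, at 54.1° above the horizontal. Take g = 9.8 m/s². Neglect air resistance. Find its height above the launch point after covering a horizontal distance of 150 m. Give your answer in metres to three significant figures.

99.7 m

Components: vₓ = 54.60 cos 54.1° = 32.02 m/s, v_y0 = 54.60 sin 54.1° = 44.23 m/s.
At x = 150 m, t = x/vₓ = 150/32.02 = 4.685 s.
Height: y = v_y0 t − ½ g t² = 44.23 × 4.685 − 4.900 × 4.685² = 207.2 − 107.6 = 99.66 m.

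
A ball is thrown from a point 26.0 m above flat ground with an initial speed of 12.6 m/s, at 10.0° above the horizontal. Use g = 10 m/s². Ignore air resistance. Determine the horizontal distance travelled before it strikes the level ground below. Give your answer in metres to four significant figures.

vₓ = 12.60 cos 10.0° = 12.41 m/s; v_y0 = 12.60 sin 10.0° = 2.188 m/s.
Vertical motion (up positive, ground at y = 0): 5.000 t² − (2.188) t − 26.0 = 0, so t = (2.188 + √(2.188² + 2·10.0·26.0)) / 10.0 = (2.188 + 22.91) / 10.0 = 2.510 s.
Horizontal distance: R = vₓ t = 12.41 × 2.510 = 31.14 m.

31.14 m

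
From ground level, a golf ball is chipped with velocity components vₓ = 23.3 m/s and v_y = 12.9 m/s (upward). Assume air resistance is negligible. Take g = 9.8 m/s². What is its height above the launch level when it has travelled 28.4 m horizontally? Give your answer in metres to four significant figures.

x = vₓ t ⇒ t = 28.4/23.30 = 1.219 s.
Height: y = v_y0 t − ½ g t² = 12.90 × 1.219 − 4.900 × 1.219² = 15.72 − 7.280 = 8.444 m.

8.444 m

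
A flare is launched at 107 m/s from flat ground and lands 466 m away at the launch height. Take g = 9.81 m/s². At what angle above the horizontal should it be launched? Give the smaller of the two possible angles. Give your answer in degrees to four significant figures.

11.77°

Level-ground range R = v₀² sin(2θ)/g ⇒ sin(2θ) = gR/v₀² = 9.81 × 466 / 107² = 0.3993.
2θ = 23.53° or 180° − 23.53° = 156.5°, so θ = 11.77° or 78.23°.
The smaller angle is 11.77°.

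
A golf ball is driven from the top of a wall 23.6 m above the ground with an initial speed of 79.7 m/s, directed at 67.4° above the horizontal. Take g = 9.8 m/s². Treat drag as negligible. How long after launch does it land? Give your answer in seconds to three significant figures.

15.3 s

Components: vₓ = 79.70 cos 67.4° = 30.63 m/s, v_y0 = 79.70 sin 67.4° = 73.58 m/s.
Vertical motion (up positive, ground at y = 0): 4.900 t² − (73.58) t − 23.6 = 0, so t = (73.58 + √(73.58² + 2·9.80·23.6)) / 9.80 = (73.58 + 76.66) / 9.80 = 15.33 s.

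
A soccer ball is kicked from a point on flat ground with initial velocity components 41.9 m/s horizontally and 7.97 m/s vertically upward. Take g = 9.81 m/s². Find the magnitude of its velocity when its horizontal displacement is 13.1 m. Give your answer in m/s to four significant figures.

Time to reach x = 13.1 m: t = x/vₓ = 13.1/41.90 = 0.3126 s.
Vertical velocity there: v_y = v_y0 − g t = 7.970 − 9.81 × 0.3126 = 4.903 m/s.
Speed: √(vₓ² + v_y²) = √(41.90² + 4.903²) = 42.19 m/s.

42.19 m/s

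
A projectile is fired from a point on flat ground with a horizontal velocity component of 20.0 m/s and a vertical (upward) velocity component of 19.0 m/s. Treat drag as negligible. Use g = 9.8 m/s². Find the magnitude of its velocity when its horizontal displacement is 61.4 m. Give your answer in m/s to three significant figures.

22.9 m/s

Time to reach x = 61.4 m: t = x/vₓ = 61.4/20.00 = 3.070 s.
Vertical velocity there: v_y = v_y0 − g t = 19.00 − 9.80 × 3.070 = −11.09 m/s.
Speed: √(vₓ² + v_y²) = √(20.00² + 11.09²) = 22.87 m/s.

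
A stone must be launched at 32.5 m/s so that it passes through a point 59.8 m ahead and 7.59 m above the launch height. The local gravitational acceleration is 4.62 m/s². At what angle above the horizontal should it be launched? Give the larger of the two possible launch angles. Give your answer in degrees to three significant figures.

Trajectory: y = x tanθ − g x² (1 + tan²θ)/(2v₀²). With x = 59.8, y = 7.59, v₀ = 32.5, g = 4.62:
7.821 tan²θ − 59.8 tanθ + (15.41) = 0.
tanθ = [59.8 ± √(59.8² − 4 × 7.821 × (15.41))] / (2 × 7.821) = (59.8 ± 55.62) / 15.64, giving tanθ = 0.2670 or 7.379.
θ = 14.95° or 82.28°; the larger is 82.28°.

82.3°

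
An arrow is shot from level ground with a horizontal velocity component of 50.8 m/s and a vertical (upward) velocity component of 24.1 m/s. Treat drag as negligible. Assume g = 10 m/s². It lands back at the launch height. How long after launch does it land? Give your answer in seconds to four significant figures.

4.820 s

It returns to y = 0 when t = 2 v_y0 / g = 2(24.10)/10.0 = 4.820 s.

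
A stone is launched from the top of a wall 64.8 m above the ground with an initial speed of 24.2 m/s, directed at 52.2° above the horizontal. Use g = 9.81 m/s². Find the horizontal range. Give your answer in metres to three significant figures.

Horizontal component vₓ = 24.20 cos 52.2° = 14.83 m/s; vertical v_y0 = 24.20 sin 52.2° = 19.12 m/s.
The projectile lands when y = 64.8 + (19.12) t − ½·9.81·t² = 0. Positive root: t = (19.12 + √(19.12² + 2·9.81·64.8)) / 9.81 = (19.12 + 40.46) / 9.81 = 6.074 s.
Horizontal distance: R = vₓ t = 14.83 × 6.074 = 90.09 m.

90.1 m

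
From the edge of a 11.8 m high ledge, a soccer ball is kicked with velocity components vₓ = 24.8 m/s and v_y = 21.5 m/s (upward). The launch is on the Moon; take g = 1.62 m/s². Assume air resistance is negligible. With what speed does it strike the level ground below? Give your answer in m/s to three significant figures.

33.4 m/s

With up positive and y = 0 at the ground: y(t) = 11.8 + (21.50) t − 0.8100 t². Setting y = 0 and taking the positive root: t = [21.50 + √(21.50² + 2·1.62·11.8)] / 1.62 = (21.50 + 22.37) / 1.62 = 27.08 s.
Vertical velocity at impact: v_y = v_y0 − g t = 21.50 − 1.62 × 27.08 = −22.37 m/s.
Speed: |v| = √(vₓ² + v_y²) = √(24.80² + 22.37²) = 33.40 m/s.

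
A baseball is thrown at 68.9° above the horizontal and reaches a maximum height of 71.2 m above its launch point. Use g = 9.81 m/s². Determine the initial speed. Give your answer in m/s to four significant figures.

At the peak v_y = 0, so v_y0 = √(2gH) = √(2 × 9.81 × 71.2) = 37.38 m/s.
v_y0 = v₀ sin θ ⇒ v₀ = 37.38 / sin 68.9° = 40.06 m/s.

40.06 m/s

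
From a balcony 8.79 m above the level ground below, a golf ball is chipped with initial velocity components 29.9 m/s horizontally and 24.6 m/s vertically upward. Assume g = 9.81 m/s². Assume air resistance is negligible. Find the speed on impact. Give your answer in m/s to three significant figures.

40.9 m/s

The projectile lands when y = 8.79 + (24.60) t − ½·9.81·t² = 0. Positive root: t = (24.60 + √(24.60² + 2·9.81·8.79)) / 9.81 = (24.60 + 27.89) / 9.81 = 5.350 s.
Vertical velocity at impact: v_y = v_y0 − g t = 24.60 − 9.81 × 5.350 = −27.89 m/s.
Speed: |v| = √(vₓ² + v_y²) = √(29.90² + 27.89²) = 40.89 m/s.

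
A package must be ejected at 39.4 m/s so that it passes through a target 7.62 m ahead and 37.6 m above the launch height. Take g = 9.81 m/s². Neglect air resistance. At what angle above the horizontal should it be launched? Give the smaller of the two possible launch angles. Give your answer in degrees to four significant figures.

Trajectory: y = x tanθ − g x² (1 + tan²θ)/(2v₀²). With x = 7.62, y = 37.6, v₀ = 39.4, g = 9.81:
0.1835 tan²θ − 7.62 tanθ + (37.78) = 0.
tanθ = [7.62 ± √(7.62² − 4 × 0.1835 × (37.78))] / (2 × 0.1835) = (7.62 ± 5.508) / 0.3669, giving tanθ = 5.756 or 35.78.
θ = 80.14° or 88.40°; the smaller is 80.14°.

80.14°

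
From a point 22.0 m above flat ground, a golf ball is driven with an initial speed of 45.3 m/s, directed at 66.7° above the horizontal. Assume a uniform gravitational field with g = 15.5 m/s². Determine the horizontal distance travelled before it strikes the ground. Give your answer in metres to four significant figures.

Resolve: vₓ = 45.30 cos 66.7° = 17.92 m/s and v_y0 = 45.30 sin 66.7° = 41.61 m/s.
With up positive and y = 0 at the ground: y(t) = 22.0 + (41.61) t − 7.750 t². Setting y = 0 and taking the positive root: t = [41.61 + √(41.61² + 2·15.5·22.0)] / 15.5 = (41.61 + 49.12) / 15.5 = 5.853 s.
Horizontal distance: R = vₓ t = 17.92 × 5.853 = 104.9 m.

104.9 m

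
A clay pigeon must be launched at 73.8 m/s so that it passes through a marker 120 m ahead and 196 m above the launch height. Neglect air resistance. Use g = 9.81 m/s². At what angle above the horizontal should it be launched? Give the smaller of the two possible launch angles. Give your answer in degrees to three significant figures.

66.7°

Trajectory: y = x tanθ − g x² (1 + tan²θ)/(2v₀²). With x = 120, y = 196, v₀ = 73.8, g = 9.81:
12.97 tan²θ − 120 tanθ + (209.0) = 0.
tanθ = [120 ± √(120² − 4 × 12.97 × (209.0))] / (2 × 12.97) = (120 ± 59.67) / 25.94, giving tanθ = 2.326 or 6.927.
θ = 66.74° or 81.79°; the smaller is 66.74°.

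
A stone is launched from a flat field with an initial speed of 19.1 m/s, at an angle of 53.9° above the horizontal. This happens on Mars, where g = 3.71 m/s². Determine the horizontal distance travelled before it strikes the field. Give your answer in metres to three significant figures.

Horizontal component vₓ = 19.10 cos 53.9° = 11.25 m/s; vertical v_y0 = 19.10 sin 53.9° = 15.43 m/s.
Flight time T = 2 v_y0 / g = 8.319 s.
Horizontal distance R = vₓ T = 11.25 × 8.319 = 93.62 m.

93.6 m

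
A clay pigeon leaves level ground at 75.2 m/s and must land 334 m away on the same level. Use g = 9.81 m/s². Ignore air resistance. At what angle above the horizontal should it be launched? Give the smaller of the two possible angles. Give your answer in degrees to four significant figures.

17.70°

R = v₀² sin 2θ / g gives sin 2θ = gR/v₀² = 9.81·334/75.2² = 0.5794.
2θ = 35.41° or 180° − 35.41° = 144.6°, so θ = 17.70° or 72.30°.
The smaller angle is 17.70°.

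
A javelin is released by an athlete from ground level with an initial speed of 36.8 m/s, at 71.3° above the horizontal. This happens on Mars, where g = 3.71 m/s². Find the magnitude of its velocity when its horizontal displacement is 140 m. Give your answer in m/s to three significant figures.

Components: vₓ = 36.80 cos 71.3° = 11.80 m/s, v_y0 = 36.80 sin 71.3° = 34.86 m/s.
x = vₓ t ⇒ t = 140/11.80 = 11.87 s.
Vertical velocity there: v_y = v_y0 − g t = 34.86 − 3.71 × 11.87 = −9.165 m/s.
Speed: √(vₓ² + v_y²) = √(11.80² + 9.165²) = 14.94 m/s.

14.9 m/s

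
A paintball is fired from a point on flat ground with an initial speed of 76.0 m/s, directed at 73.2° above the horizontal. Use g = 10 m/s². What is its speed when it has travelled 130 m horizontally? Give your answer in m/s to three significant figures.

25.8 m/s

Horizontal component vₓ = 76.00 cos 73.2° = 21.97 m/s; vertical v_y0 = 76.00 sin 73.2° = 72.76 m/s.
x = vₓ t ⇒ t = 130/21.97 = 5.918 s.
Vertical velocity there: v_y = v_y0 − g t = 72.76 − 10.0 × 5.918 = 13.58 m/s.
Speed: √(vₓ² + v_y²) = √(21.97² + 13.58²) = 25.82 m/s.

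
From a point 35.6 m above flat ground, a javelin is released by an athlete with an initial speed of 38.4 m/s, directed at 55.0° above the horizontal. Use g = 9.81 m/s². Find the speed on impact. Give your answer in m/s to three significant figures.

Components: vₓ = 38.40 cos 55.0° = 22.03 m/s, v_y0 = 38.40 sin 55.0° = 31.46 m/s.
Vertical motion (up positive, ground at y = 0): 4.905 t² − (31.46) t − 35.6 = 0, so t = (31.46 + √(31.46² + 2·9.81·35.6)) / 9.81 = (31.46 + 41.08) / 9.81 = 7.394 s.
Vertical velocity at impact: v_y = v_y0 − g t = 31.46 − 9.81 × 7.394 = −41.08 m/s.
Speed: |v| = √(vₓ² + v_y²) = √(22.03² + 41.08²) = 46.62 m/s.

46.6 m/s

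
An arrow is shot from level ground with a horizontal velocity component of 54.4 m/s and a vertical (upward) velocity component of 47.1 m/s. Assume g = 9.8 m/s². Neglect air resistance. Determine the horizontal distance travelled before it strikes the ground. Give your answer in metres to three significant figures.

523 m

Flight time T = 2 v_y0 / g = 9.612 s.
Range: R = vₓ T = 54.40 × 9.612 = 522.9 m.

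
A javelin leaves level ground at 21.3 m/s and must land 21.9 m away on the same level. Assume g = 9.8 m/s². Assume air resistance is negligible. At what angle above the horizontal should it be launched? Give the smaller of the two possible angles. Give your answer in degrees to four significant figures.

14.12°

R = v₀² sin 2θ / g gives sin 2θ = gR/v₀² = 9.80·21.9/21.3² = 0.4731.
2θ = 28.23° or 180° − 28.23° = 151.8°, so θ = 14.12° or 75.88°.
The smaller angle is 14.12°.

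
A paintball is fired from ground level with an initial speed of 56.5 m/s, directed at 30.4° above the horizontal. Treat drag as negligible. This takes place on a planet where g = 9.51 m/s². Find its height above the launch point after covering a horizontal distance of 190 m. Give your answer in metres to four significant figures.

Resolve: vₓ = 56.50 cos 30.4° = 48.73 m/s and v_y0 = 56.50 sin 30.4° = 28.59 m/s.
At x = 190 m, t = x/vₓ = 190/48.73 = 3.899 s.
Height: y = v_y0 t − ½ g t² = 28.59 × 3.899 − 4.755 × 3.899² = 111.5 − 72.28 = 39.19 m.

39.19 m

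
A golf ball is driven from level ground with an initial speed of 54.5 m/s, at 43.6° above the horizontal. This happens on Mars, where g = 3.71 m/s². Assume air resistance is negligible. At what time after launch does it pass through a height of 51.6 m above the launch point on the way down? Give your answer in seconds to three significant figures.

18.8 s

Resolve: vₓ = 54.50 cos 43.6° = 39.47 m/s and v_y0 = 54.50 sin 43.6° = 37.58 m/s.
Set y = v_y0 t − ½ g t² = 51.6: 1.855 t² − 37.58 t + 51.6 = 0.
t = [37.58 ± √(37.58² − 2·3.71·51.6)] / 3.71 = (37.58 ± 32.09) / 3.71, so t = 1.481 s or t = 18.78 s.
The descending-branch root is 18.78 s.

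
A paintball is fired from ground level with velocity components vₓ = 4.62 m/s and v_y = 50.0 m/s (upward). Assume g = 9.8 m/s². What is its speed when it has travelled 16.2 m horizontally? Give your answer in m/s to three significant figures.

At x = 16.2 m, t = x/vₓ = 16.2/4.620 = 3.506 s.
Vertical velocity there: v_y = v_y0 − g t = 50.00 − 9.80 × 3.506 = 15.64 m/s.
Speed: √(vₓ² + v_y²) = √(4.620² + 15.64²) = 16.30 m/s.

16.3 m/s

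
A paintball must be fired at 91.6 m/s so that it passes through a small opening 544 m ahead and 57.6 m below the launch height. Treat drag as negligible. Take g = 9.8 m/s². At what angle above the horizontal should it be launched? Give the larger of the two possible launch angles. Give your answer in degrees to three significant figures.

71.1°

Trajectory: y = x tanθ − g x² (1 + tan²θ)/(2v₀²). With x = 544, y = −57.6, v₀ = 91.6, g = 9.80:
172.8 tan²θ − 544 tanθ + (115.2) = 0.
tanθ = [544 ± √(544² − 4 × 172.8 × (115.2))] / (2 × 172.8) = (544 ± 465.1) / 345.6, giving tanθ = 0.2284 or 2.919.
θ = 12.86° or 71.09°; the larger is 71.09°.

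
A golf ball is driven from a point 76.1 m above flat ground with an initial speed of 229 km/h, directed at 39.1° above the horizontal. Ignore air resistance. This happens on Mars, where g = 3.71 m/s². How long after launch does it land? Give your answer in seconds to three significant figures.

Convert: 229 km/h = 229/3.6 = 63.61 m/s.
vₓ = 63.61 cos 39.1° = 49.37 m/s; v_y0 = 63.61 sin 39.1° = 40.12 m/s.
With up positive and y = 0 at the ground: y(t) = 76.1 + (40.12) t − 1.855 t². Setting y = 0 and taking the positive root: t = [40.12 + √(40.12² + 2·3.71·76.1)] / 3.71 = (40.12 + 46.63) / 3.71 = 23.38 s.

23.4 s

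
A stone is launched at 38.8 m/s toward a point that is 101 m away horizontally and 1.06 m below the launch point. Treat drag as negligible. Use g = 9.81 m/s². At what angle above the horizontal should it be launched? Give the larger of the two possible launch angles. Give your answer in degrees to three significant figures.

69.5°

Trajectory: y = x tanθ − g x² (1 + tan²θ)/(2v₀²). With x = 101, y = −1.06, v₀ = 38.8, g = 9.81:
33.24 tan²θ − 101 tanθ + (32.18) = 0.
tanθ = [101 ± √(101² − 4 × 33.24 × (32.18))] / (2 × 33.24) = (101 ± 76.96) / 66.47, giving tanθ = 0.3616 or 2.677.
θ = 19.88° or 69.52°; the larger is 69.52°.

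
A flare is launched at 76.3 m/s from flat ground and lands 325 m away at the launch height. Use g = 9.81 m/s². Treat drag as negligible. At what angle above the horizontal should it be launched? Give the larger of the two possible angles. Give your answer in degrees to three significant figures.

Level-ground range R = v₀² sin(2θ)/g ⇒ sin(2θ) = gR/v₀² = 9.81 × 325 / 76.3² = 0.5477.
2θ = 33.21° or 180° − 33.21° = 146.8°, so θ = 16.60° or 73.40°.
The larger angle is 73.40°.

73.4°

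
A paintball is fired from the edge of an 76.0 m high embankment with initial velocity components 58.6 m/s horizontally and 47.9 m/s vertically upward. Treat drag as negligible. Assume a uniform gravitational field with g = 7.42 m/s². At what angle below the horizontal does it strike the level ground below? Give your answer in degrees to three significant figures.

Vertical motion (up positive, ground at y = 0): 3.710 t² − (47.90) t − 76.0 = 0, so t = (47.90 + √(47.90² + 2·7.42·76.0)) / 7.42 = (47.90 + 58.50) / 7.42 = 14.34 s.
At impact: v_y = v_y0 − g t = −58.50 m/s; vₓ = 58.60 m/s.
Angle below horizontal: arctan(|v_y|/vₓ) = arctan(58.50/58.60) = 44.95°.

45.0°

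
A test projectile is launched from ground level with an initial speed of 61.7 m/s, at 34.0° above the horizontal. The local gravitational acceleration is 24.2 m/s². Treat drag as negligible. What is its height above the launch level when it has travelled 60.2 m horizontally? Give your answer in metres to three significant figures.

23.8 m

Resolve: vₓ = 61.70 cos 34.0° = 51.15 m/s and v_y0 = 61.70 sin 34.0° = 34.50 m/s.
x = vₓ t ⇒ t = 60.2/51.15 = 1.177 s.
Height: y = v_y0 t − ½ g t² = 34.50 × 1.177 − 12.10 × 1.177² = 40.61 − 16.76 = 23.85 m.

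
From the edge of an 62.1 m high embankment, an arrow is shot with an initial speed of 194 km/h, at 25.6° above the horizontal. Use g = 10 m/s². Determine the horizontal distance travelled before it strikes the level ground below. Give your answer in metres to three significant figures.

318 m

Convert: 194 km/h = 194/3.6 = 53.89 m/s.
vₓ = 53.89 cos 25.6° = 48.60 m/s; v_y0 = 53.89 sin 25.6° = 23.28 m/s.
The projectile lands when y = 62.1 + (23.28) t − ½·10.0·t² = 0. Positive root: t = (23.28 + √(23.28² + 2·10.0·62.1)) / 10.0 = (23.28 + 42.24) / 10.0 = 6.552 s.
Horizontal distance: R = vₓ t = 48.60 × 6.552 = 318.4 m.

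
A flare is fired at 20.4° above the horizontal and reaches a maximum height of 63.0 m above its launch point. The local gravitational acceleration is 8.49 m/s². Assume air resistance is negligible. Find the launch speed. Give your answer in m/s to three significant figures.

93.8 m/s

At the peak v_y = 0, so v_y0 = √(2gH) = √(2 × 8.49 × 63.0) = 32.71 m/s.
v_y0 = v₀ sin θ ⇒ v₀ = 32.71 / sin 20.4° = 93.83 m/s.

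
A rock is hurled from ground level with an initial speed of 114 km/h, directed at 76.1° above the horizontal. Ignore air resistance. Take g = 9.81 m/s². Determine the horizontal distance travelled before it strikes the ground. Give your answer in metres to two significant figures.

48 m

Convert: 114 km/h = 114/3.6 = 31.67 m/s.
Horizontal component vₓ = 31.67 cos 76.1° = 7.607 m/s; vertical v_y0 = 31.67 sin 76.1° = 30.74 m/s.
Time aloft: T = 2 v_y0 / g = 2 × 30.74 / 9.81 = 6.267 s.
Horizontal distance R = vₓ T = 7.607 × 6.267 = 47.67 m.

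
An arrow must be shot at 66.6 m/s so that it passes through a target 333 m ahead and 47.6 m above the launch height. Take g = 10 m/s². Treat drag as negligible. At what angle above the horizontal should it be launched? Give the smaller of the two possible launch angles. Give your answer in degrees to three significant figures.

Trajectory: y = x tanθ − g x² (1 + tan²θ)/(2v₀²). With x = 333, y = 47.6, v₀ = 66.6, g = 10.0:
125.0 tan²θ − 333 tanθ + (172.6) = 0.
tanθ = [333 ± √(333² − 4 × 125.0 × (172.6))] / (2 × 125.0) = (333 ± 156.8) / 250.0, giving tanθ = 0.7048 or 1.959.
θ = 35.17° or 62.96°; the smaller is 35.17°.

35.2°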